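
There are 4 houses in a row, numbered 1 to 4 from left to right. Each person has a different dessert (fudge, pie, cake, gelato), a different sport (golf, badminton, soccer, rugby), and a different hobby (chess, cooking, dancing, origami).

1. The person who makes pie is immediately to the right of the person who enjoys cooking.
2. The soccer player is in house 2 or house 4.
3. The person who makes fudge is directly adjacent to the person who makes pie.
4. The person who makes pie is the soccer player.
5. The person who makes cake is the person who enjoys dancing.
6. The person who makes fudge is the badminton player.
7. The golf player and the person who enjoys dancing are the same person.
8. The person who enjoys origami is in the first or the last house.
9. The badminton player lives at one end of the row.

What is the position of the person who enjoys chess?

2

The person who makes fudge is in house 1 (clue 6).
By clue 6, the badminton player is in house 1.
By clue 3, the person who makes pie is in house 2.
Clue 4 places the soccer player in house 2.
The person who enjoys cooking is in house 1 (clue 1).
So house 2 gets chess for hobby.
That leaves dancing as the hobby for house 3.
House 4 hobby: only origami fits.
From clue 5, the person who makes cake must be in house 3.
Clue 7 places the golf player in house 3.
The only dessert still possible for house 4 is gelato.
The only sport still possible for house 4 is rugby.
So: house 1 = fudge/badminton/cooking, house 2 = pie/soccer/chess, house 3 = cake/golf/dancing, house 4 = gelato/rugby/origami.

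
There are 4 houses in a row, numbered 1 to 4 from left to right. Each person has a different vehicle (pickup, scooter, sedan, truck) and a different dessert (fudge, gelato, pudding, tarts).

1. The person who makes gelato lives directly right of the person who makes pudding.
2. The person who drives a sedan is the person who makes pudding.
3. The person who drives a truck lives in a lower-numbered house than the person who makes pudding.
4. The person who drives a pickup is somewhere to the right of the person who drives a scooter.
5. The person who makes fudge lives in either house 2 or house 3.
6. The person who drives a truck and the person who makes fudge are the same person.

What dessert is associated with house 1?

Clue 6: the person who drives a truck is in house 2.
Clue 6 places the person who makes fudge in house 2.
House 4's vehicle must be pickup (nothing else left).
House 1's dessert must be tarts (nothing else left).
That leaves pudding as the dessert for house 3.
So house 4 gets gelato for dessert.
Clue 2 places the person who drives a sedan in house 3.
House 1 vehicle: only scooter fits.
So: house 1 = scooter/tarts, house 2 = truck/fudge, house 3 = sedan/pudding, house 4 = pickup/gelato.

tarts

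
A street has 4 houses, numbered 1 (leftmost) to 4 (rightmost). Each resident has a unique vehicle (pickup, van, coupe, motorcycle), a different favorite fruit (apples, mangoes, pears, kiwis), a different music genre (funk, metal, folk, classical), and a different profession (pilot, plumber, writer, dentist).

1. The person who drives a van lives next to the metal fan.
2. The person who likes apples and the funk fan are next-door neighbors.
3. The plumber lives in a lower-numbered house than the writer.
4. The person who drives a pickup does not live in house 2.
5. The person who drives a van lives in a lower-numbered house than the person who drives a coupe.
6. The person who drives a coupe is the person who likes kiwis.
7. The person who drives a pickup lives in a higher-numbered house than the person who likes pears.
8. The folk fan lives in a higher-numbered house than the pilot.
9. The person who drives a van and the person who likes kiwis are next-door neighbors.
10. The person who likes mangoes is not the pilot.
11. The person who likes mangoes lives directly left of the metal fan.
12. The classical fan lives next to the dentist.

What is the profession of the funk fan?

pilot

The person who drives a pickup is narrowed to house 3 or 4; consider each.
Placing it in house 3 leads to a contradiction, so it's in house 4.
That leaves apples as the favorite fruit for house 4.
Clue 2: the funk fan is in house 3.
House 1's music genre must be classical (nothing else left).
So house 2 gets metal for music genre.
House 4's music genre must be folk (nothing else left).
By clue 1, the person who drives a van is in house 1.
The person who likes kiwis is in house 2 (clue 9).
Clue 11: the person who likes mangoes is in house 1.
Clue 12: the dentist is in house 2.
House 3's favorite fruit must be pears (nothing else left).
House 4's profession must be writer (nothing else left).
By clue 6, the person who drives a coupe is in house 2.
From clue 10, the pilot must be in house 3.
That leaves motorcycle as the vehicle for house 3.
That leaves plumber as the profession for house 1.
So: house 1 = van/mangoes/classical/plumber, house 2 = coupe/kiwis/metal/dentist, house 3 = motorcycle/pears/funk/pilot, house 4 = pickup/apples/folk/writer.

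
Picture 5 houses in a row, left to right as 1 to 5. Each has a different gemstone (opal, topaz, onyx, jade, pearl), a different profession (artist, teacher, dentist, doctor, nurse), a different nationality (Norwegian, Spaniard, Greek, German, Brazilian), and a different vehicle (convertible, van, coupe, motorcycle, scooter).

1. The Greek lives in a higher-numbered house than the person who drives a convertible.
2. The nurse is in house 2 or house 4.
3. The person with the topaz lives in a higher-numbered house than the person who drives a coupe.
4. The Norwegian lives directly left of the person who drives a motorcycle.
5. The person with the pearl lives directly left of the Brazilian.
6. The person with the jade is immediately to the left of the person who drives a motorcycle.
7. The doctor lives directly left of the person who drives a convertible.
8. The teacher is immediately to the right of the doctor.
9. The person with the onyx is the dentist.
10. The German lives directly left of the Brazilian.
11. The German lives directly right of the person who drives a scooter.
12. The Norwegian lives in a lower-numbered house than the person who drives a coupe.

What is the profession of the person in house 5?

dentist

So house 5 gets van for vehicle.
So house 1 gets scooter for vehicle.
Clue 11 places the German in house 2.
By clue 10, the Brazilian is in house 3.
Clue 4 places the person who drives a motorcycle in house 2.
By clue 5, the person with the pearl is in house 2.
Clue 6: the person with the jade is in house 1.
House 1 nationality: only Norwegian fits.
House 1's profession must be artist (nothing else left).
The only profession still possible for house 5 is dentist.
The person with the onyx is in house 5 (clue 9).
So house 3 gets opal for gemstone.
The only gemstone still possible for house 4 is topaz.
The person who drives a coupe is in house 3 (clue 3).
House 4's vehicle must be convertible (nothing else left).
Clue 1 places the Greek in house 5.
By clue 7, the doctor is in house 3.
The teacher is in house 4 (clue 8).
House 2 profession: only nurse fits.
The only nationality still possible for house 4 is Spaniard.
So: house 1 = jade/artist/Norwegian/scooter, house 2 = pearl/nurse/German/motorcycle, house 3 = opal/doctor/Brazilian/coupe, house 4 = topaz/teacher/Spaniard/convertible, house 5 = onyx/dentist/Greek/van.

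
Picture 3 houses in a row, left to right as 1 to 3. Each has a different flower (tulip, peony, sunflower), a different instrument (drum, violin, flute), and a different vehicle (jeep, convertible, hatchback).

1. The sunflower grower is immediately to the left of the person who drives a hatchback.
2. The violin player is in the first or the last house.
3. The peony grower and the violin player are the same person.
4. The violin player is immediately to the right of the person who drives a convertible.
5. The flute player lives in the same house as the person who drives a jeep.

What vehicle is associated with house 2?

Clue 4 places the violin player in house 3.
Clue 4 places the person who drives a convertible in house 2.
That leaves jeep as the vehicle for house 1.
The only vehicle still possible for house 3 is hatchback.
Clue 1: the sunflower grower is in house 2.
The peony grower is in house 3 (clue 3).
Clue 5: the flute player is in house 1.
House 1 flower: only tulip fits.
That leaves drum as the instrument for house 2.
So: house 1 = tulip/flute/jeep, house 2 = sunflower/drum/convertible, house 3 = peony/violin/hatchback.

convertible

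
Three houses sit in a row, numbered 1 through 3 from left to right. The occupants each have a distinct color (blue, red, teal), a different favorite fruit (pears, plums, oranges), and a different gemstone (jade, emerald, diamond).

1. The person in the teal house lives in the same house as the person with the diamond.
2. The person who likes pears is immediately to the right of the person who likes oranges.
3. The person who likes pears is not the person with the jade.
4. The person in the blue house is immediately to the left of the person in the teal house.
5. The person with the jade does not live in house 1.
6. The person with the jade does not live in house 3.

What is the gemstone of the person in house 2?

jade

Clue 6 places the person with the jade in house 2.
The person in the teal house is in house 3 (clue 1).
Clue 1: the person with the diamond is in house 3.
Clue 3: the person who likes pears is in house 3.
Clue 4: the person in the blue house is in house 2.
House 1 color: only red fits.
House 1's gemstone must be emerald (nothing else left).
From clue 2, the person who likes oranges must be in house 2.
So house 1 gets plums for favorite fruit.
So: house 1 = red/plums/emerald, house 2 = blue/oranges/jade, house 3 = teal/pears/diamond.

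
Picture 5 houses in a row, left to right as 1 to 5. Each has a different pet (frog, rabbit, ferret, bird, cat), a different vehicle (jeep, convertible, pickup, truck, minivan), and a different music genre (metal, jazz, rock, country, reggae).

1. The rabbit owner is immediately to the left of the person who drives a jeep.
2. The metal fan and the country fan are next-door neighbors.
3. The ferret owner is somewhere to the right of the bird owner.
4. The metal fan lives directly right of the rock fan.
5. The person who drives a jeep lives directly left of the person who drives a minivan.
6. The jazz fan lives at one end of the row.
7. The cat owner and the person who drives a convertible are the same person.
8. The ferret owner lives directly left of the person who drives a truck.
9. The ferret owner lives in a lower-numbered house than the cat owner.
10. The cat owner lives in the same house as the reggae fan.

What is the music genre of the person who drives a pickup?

jazz

So house 1 gets pickup for vehicle.
House 2 vehicle: only jeep fits.
By clue 1, the rabbit owner is in house 1.
The person who drives a minivan is in house 3 (clue 5).
The bird owner is narrowed to house 2 or 3; consider each.
Placing it in house 3 leads to a contradiction, so it's in house 2.
The cat owner is narrowed to house 4 or 5; consider each.
Placing it in house 4 leads to a contradiction, so it's in house 5.
By clue 7, the person who drives a convertible is in house 5.
From clue 10, the reggae fan must be in house 5.
So house 4 gets truck for vehicle.
Clue 8 places the ferret owner in house 3.
The only pet still possible for house 4 is frog.
The only music genre still possible for house 1 is jazz.
The metal fan is narrowed to house 3 or 4; consider each.
Placing it in house 4 leads to a contradiction, so it's in house 3.
From clue 4, the rock fan must be in house 2.
House 4 music genre: only country fits.
So: house 1 = rabbit/pickup/jazz, house 2 = bird/jeep/rock, house 3 = ferret/minivan/metal, house 4 = frog/truck/country, house 5 = cat/convertible/reggae.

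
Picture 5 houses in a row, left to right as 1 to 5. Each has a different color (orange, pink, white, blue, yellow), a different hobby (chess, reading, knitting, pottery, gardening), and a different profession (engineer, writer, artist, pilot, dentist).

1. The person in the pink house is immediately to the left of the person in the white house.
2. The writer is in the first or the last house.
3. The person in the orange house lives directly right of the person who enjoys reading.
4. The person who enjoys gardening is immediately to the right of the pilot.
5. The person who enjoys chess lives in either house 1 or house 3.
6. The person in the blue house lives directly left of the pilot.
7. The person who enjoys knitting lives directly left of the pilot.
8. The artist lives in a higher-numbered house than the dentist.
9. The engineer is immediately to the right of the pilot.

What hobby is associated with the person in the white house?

pottery

The person who enjoys chess is narrowed to house 1 or 3; consider each.
Placing it in house 3 leads to a contradiction, so it's in house 1.
The person in the blue house is narrowed to house 2 or 3; consider each.
Placing it in house 2 leads to a contradiction, so it's in house 3.
Clue 6 places the pilot in house 4.
Clue 7 places the person who enjoys knitting in house 3.
Clue 9 places the engineer in house 5.
House 1 profession: only writer fits.
Clue 3: the person in the orange house is in house 5.
By clue 3, the person who enjoys reading is in house 4.
By clue 4, the person who enjoys gardening is in house 5.
Clue 8 places the artist in house 3.
From clue 8, the dentist must be in house 2.
House 2 color: only white fits.
House 2 hobby: only pottery fits.
Clue 1 places the person in the pink house in house 1.
House 4's color must be yellow (nothing else left).
So: house 1 = pink/chess/writer, house 2 = white/pottery/dentist, house 3 = blue/knitting/artist, house 4 = yellow/reading/pilot, house 5 = orange/gardening/engineer.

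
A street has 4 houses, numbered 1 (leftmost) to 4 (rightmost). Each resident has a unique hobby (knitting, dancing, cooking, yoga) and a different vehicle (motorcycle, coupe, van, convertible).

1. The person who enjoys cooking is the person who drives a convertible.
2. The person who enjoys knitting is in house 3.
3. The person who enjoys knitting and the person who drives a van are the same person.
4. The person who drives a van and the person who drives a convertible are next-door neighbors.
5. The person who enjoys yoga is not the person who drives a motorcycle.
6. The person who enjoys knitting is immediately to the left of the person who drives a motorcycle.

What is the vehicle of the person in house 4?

By clue 2, the person who enjoys knitting is in house 3.
The person who drives a van is in house 3 (clue 3).
From clue 6, the person who drives a motorcycle must be in house 4.
The only vehicle still possible for house 1 is coupe.
The only vehicle still possible for house 2 is convertible.
From clue 1, the person who enjoys cooking must be in house 2.
So house 1 gets yoga for hobby.
House 4's hobby must be dancing (nothing else left).
So: house 1 = yoga/coupe, house 2 = cooking/convertible, house 3 = knitting/van, house 4 = dancing/motorcycle.

motorcycle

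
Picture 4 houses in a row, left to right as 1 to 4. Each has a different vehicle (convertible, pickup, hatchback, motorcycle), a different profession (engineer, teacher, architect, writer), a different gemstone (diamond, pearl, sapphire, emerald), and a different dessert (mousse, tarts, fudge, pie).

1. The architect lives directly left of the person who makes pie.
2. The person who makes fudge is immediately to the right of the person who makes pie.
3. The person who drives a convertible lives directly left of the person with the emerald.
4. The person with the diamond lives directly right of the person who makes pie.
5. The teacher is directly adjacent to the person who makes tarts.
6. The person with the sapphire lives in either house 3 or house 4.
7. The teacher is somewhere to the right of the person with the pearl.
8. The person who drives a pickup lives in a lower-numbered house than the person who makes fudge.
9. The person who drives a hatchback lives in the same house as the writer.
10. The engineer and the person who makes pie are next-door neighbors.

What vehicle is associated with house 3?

House 1's gemstone must be pearl (nothing else left).
So house 2 gets emerald for gemstone.
The person who drives a convertible is in house 1 (clue 3).
The person who drives a pickup is narrowed to house 2 or 3; consider each.
Placing it in house 3 leads to a contradiction, so it's in house 2.
The person who drives a hatchback is narrowed to house 3 or 4; consider each.
Placing it in house 3 leads to a contradiction, so it's in house 4.
From clue 9, the writer must be in house 4.
The only vehicle still possible for house 3 is motorcycle.
The architect is narrowed to house 1 or 2; consider each.
Placing it in house 2 leads to a contradiction, so it's in house 1.
Clue 1: the person who makes pie is in house 2.
By clue 2, the person who makes fudge is in house 3.
The person with the diamond is in house 3 (clue 4).
So house 2 gets teacher for profession.
House 3 profession: only engineer fits.
House 4's gemstone must be sapphire (nothing else left).
The person who makes tarts is in house 1 (clue 5).
That leaves mousse as the dessert for house 4.
So: house 1 = convertible/architect/pearl/tarts, house 2 = pickup/teacher/emerald/pie, house 3 = motorcycle/engineer/diamond/fudge, house 4 = hatchback/writer/sapphire/mousse.

motorcycle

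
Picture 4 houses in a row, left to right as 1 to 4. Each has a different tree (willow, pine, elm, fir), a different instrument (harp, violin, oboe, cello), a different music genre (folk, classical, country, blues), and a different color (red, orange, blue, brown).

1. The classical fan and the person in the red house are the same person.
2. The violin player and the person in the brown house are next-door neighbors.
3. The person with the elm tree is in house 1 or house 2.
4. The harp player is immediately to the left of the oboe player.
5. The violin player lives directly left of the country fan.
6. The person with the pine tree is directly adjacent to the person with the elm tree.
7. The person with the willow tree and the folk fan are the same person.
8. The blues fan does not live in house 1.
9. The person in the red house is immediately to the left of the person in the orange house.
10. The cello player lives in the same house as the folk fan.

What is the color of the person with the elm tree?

red

The person with the elm tree is narrowed to house 1 or 2; consider each.
Placing it in house 1 leads to a contradiction, so it's in house 2.
The person with the pine tree is narrowed to house 1 or 3; consider each.
Placing it in house 1 leads to a contradiction, so it's in house 3.
The person with the fir tree is narrowed to house 1 or 4; consider each.
Placing it in house 1 leads to a contradiction, so it's in house 4.
That leaves willow as the tree for house 1.
The folk fan is in house 1 (clue 7).
Clue 10: the cello player is in house 1.
House 4's instrument must be oboe (nothing else left).
Clue 4 places the harp player in house 3.
That leaves violin as the instrument for house 2.
Clue 5: the country fan is in house 3.
House 4 music genre: only blues fits.
By clue 1, the person in the red house is in house 2.
Clue 9 places the person in the orange house in house 3.
The only music genre still possible for house 2 is classical.
So house 1 gets brown for color.
The only color still possible for house 4 is blue.
So: house 1 = willow/cello/folk/brown, house 2 = elm/violin/classical/red, house 3 = pine/harp/country/orange, house 4 = fir/oboe/blues/blue.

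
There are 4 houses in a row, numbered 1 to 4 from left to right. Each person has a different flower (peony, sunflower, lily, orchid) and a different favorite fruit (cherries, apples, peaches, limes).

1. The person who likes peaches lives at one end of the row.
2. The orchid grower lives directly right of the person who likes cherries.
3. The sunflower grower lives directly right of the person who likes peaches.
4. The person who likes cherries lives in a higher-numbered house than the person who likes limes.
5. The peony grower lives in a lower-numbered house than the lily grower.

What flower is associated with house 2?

sunflower

Clue 3 places the sunflower grower in house 2.
The person who likes peaches is in house 1 (clue 3).
The only flower still possible for house 1 is peony.
So house 2 gets limes for favorite fruit.
The only favorite fruit still possible for house 4 is apples.
From clue 2, the orchid grower must be in house 4.
That leaves lily as the flower for house 3.
House 3's favorite fruit must be cherries (nothing else left).
So: house 1 = peony/peaches, house 2 = sunflower/limes, house 3 = lily/cherries, house 4 = orchid/apples.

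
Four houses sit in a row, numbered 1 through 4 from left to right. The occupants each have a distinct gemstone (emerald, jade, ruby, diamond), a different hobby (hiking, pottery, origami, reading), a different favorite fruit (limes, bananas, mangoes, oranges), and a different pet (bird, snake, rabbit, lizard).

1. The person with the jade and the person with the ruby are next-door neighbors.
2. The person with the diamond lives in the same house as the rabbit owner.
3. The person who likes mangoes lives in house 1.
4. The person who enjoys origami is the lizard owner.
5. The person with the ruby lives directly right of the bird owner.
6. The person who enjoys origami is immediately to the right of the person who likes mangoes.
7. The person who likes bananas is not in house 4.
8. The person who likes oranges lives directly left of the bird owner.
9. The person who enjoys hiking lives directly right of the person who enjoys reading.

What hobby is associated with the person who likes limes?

By clue 3, the person who likes mangoes is in house 1.
Clue 6 places the person who enjoys origami in house 2.
That leaves oranges as the favorite fruit for house 2.
So house 4 gets limes for favorite fruit.
Clue 4: the lizard owner is in house 2.
By clue 8, the bird owner is in house 3.
Clue 9: the person who enjoys hiking is in house 4.
From clue 9, the person who enjoys reading must be in house 3.
House 1's hobby must be pottery (nothing else left).
The only favorite fruit still possible for house 3 is bananas.
The person with the ruby is in house 4 (clue 5).
The only gemstone still possible for house 1 is diamond.
The person with the jade is in house 3 (clue 1).
From clue 2, the rabbit owner must be in house 1.
House 2 gemstone: only emerald fits.
So house 4 gets snake for pet.
So: house 1 = diamond/pottery/mangoes/rabbit, house 2 = emerald/origami/oranges/lizard, house 3 = jade/reading/bananas/bird, house 4 = ruby/hiking/limes/snake.

hiking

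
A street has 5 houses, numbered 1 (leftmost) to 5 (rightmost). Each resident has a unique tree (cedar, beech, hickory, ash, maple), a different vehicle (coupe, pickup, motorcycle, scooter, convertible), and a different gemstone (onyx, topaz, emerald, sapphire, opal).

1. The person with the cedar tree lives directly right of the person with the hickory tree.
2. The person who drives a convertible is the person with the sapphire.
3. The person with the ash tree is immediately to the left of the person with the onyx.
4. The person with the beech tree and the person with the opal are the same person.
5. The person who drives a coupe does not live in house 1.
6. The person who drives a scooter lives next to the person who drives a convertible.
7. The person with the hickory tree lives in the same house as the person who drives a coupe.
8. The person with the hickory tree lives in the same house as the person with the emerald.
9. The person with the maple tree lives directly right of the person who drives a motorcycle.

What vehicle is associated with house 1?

The person with the cedar tree is narrowed to house 3 or 4 or 5; consider each.
Placing it in house 3 and house 5 leads to a contradiction, so it's in house 4.
From clue 1, the person with the hickory tree must be in house 3.
From clue 7, the person who drives a coupe must be in house 3.
By clue 8, the person with the emerald is in house 3.
The person with the ash tree is in house 1 (clue 3).
Clue 3 places the person with the onyx in house 2.
By clue 4, the person with the beech tree is in house 5.
Clue 4: the person with the opal is in house 5.
So house 2 gets maple for tree.
The person who drives a motorcycle is in house 1 (clue 9).
So house 4 gets convertible for vehicle.
Clue 2: the person with the sapphire is in house 4.
Clue 6 places the person who drives a scooter in house 5.
So house 2 gets pickup for vehicle.
So house 1 gets topaz for gemstone.
So: house 1 = ash/motorcycle/topaz, house 2 = maple/pickup/onyx, house 3 = hickory/coupe/emerald, house 4 = cedar/convertible/sapphire, house 5 = beech/scooter/opal.

motorcycle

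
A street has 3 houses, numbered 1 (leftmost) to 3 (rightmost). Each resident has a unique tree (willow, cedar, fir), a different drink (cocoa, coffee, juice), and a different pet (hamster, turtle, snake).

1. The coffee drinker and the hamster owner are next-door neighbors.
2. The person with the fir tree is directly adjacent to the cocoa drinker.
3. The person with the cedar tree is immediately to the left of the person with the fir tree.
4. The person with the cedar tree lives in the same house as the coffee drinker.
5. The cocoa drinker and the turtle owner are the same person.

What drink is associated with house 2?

juice

The person with the cedar tree is narrowed to house 1 or 2; consider each.
Placing it in house 2 leads to a contradiction, so it's in house 1.
Clue 3: the person with the fir tree is in house 2.
By clue 4, the coffee drinker is in house 1.
House 3's tree must be willow (nothing else left).
By clue 1, the hamster owner is in house 2.
From clue 2, the cocoa drinker must be in house 3.
Clue 5: the turtle owner is in house 3.
The only drink still possible for house 2 is juice.
House 1 pet: only snake fits.
So: house 1 = cedar/coffee/snake, house 2 = fir/juice/hamster, house 3 = willow/cocoa/turtle.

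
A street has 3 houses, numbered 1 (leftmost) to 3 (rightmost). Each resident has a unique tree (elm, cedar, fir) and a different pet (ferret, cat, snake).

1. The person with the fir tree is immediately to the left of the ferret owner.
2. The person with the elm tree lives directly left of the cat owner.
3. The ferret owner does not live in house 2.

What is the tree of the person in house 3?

Clue 3 places the ferret owner in house 3.
The only tree still possible for house 3 is cedar.
House 1's pet must be snake (nothing else left).
House 2 pet: only cat fits.
From clue 1, the person with the fir tree must be in house 2.
From clue 2, the person with the elm tree must be in house 1.
So: house 1 = elm/snake, house 2 = fir/cat, house 3 = cedar/ferret.

cedar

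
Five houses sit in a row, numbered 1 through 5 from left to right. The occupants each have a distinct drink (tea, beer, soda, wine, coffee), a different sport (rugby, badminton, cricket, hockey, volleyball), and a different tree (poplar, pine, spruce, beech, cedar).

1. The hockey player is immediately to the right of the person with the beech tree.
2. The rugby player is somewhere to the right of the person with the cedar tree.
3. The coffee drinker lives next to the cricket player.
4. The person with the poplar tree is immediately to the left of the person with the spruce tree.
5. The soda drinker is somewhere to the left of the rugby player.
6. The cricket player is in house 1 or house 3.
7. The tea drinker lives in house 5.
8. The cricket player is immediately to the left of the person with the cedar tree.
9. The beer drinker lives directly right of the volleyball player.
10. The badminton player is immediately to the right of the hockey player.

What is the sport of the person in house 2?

Clue 7: the tea drinker is in house 5.
The coffee drinker is narrowed to house 2 or 4; consider each.
Placing it in house 4 leads to a contradiction, so it's in house 2.
That leaves cricket as the sport for house 1.
The person with the cedar tree is in house 2 (clue 8).
The beer drinker is narrowed to house 3 or 4; consider each.
Placing it in house 4 leads to a contradiction, so it's in house 3.
The volleyball player is in house 2 (clue 9).
From clue 1, the person with the beech tree must be in house 3.
Clue 10 places the badminton player in house 5.
The only sport still possible for house 3 is rugby.
House 4 sport: only hockey fits.
So house 1 gets pine for tree.
So house 5 gets spruce for tree.
The soda drinker is in house 1 (clue 5).
The only drink still possible for house 4 is wine.
That leaves poplar as the tree for house 4.
So: house 1 = soda/cricket/pine, house 2 = coffee/volleyball/cedar, house 3 = beer/rugby/beech, house 4 = wine/hockey/poplar, house 5 = tea/badminton/spruce.

volleyball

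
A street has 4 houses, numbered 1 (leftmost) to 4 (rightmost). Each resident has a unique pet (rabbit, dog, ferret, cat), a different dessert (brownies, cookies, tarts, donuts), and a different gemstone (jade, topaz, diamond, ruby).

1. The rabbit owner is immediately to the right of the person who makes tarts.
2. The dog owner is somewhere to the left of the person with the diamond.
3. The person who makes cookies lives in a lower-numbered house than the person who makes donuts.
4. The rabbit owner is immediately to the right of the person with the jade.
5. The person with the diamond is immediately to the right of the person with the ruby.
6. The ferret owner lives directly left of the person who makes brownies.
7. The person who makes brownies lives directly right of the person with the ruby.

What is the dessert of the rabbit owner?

cookies

The dog owner is narrowed to house 1 or 2 or 3; consider each.
Placing it in house 2 and house 3 leads to a contradiction, so it's in house 1.
The ferret owner is narrowed to house 2 or 3; consider each.
Placing it in house 2 leads to a contradiction, so it's in house 3.
Clue 6 places the person who makes brownies in house 4.
By clue 7, the person with the ruby is in house 3.
Clue 4: the rabbit owner is in house 2.
By clue 4, the person with the jade is in house 1.
The only pet still possible for house 4 is cat.
So house 2 gets topaz for gemstone.
That leaves diamond as the gemstone for house 4.
By clue 1, the person who makes tarts is in house 1.
House 3 dessert: only donuts fits.
So house 2 gets cookies for dessert.
So: house 1 = dog/tarts/jade, house 2 = rabbit/cookies/topaz, house 3 = ferret/donuts/ruby, house 4 = cat/brownies/diamond.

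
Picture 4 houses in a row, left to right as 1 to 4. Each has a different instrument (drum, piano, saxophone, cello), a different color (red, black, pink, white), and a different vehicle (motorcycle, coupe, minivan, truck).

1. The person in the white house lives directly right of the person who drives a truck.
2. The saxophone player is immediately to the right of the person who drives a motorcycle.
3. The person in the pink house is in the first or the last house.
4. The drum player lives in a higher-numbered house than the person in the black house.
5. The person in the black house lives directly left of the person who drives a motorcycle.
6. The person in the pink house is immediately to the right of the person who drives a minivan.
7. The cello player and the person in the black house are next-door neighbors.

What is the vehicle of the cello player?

motorcycle

Clue 6: the person in the pink house is in house 4.
Clue 6: the person who drives a minivan is in house 3.
The only vehicle still possible for house 4 is coupe.
By clue 2, the saxophone player is in house 3.
Clue 5 places the person in the black house in house 1.
From clue 7, the cello player must be in house 2.
House 1 instrument: only piano fits.
House 4's instrument must be drum (nothing else left).
So house 1 gets truck for vehicle.
The only vehicle still possible for house 2 is motorcycle.
Clue 1: the person in the white house is in house 2.
House 3 color: only red fits.
So: house 1 = piano/black/truck, house 2 = cello/white/motorcycle, house 3 = saxophone/red/minivan, house 4 = drum/pink/coupe.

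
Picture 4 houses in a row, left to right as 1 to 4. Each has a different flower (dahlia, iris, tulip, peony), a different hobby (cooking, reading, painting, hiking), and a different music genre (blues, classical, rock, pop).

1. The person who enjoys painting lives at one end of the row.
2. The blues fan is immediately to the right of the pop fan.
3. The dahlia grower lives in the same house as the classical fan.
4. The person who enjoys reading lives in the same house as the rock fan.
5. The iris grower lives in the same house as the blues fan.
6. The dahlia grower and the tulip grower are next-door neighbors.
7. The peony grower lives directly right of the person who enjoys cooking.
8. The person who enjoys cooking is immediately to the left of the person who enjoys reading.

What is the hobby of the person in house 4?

reading

The person who enjoys painting is narrowed to house 1 or 4; consider each.
Placing it in house 4 leads to a contradiction, so it's in house 1.
The peony grower is narrowed to house 3 or 4; consider each.
Placing it in house 3 leads to a contradiction, so it's in house 4.
Clue 7 places the person who enjoys cooking in house 3.
Clue 8 places the person who enjoys reading in house 4.
That leaves hiking as the hobby for house 2.
By clue 4, the rock fan is in house 4.
The iris grower is narrowed to house 2 or 3; consider each.
Placing it in house 2 leads to a contradiction, so it's in house 3.
Clue 5: the blues fan is in house 3.
By clue 2, the pop fan is in house 2.
The only music genre still possible for house 1 is classical.
Clue 3: the dahlia grower is in house 1.
Clue 6 places the tulip grower in house 2.
So: house 1 = dahlia/painting/classical, house 2 = tulip/hiking/pop, house 3 = iris/cooking/blues, house 4 = peony/reading/rock.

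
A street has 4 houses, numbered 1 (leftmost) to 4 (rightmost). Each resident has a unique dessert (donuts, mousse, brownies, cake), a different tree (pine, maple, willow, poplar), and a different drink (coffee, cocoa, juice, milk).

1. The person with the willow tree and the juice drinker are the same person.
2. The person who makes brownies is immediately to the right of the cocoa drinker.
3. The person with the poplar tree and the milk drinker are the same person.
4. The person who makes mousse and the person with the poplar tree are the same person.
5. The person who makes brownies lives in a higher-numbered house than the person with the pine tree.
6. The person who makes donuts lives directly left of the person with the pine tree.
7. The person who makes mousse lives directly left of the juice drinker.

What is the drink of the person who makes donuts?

juice

The person who makes brownies is narrowed to house 3 or 4; consider each.
Placing it in house 3 leads to a contradiction, so it's in house 4.
The cocoa drinker is in house 3 (clue 2).
Clue 7 places the person who makes mousse in house 1.
By clue 7, the juice drinker is in house 2.
That leaves cake as the dessert for house 3.
House 1's drink must be milk (nothing else left).
So house 4 gets coffee for drink.
Clue 1 places the person with the willow tree in house 2.
Clue 3: the person with the poplar tree is in house 1.
Clue 6: the person with the pine tree is in house 3.
House 2's dessert must be donuts (nothing else left).
House 4 tree: only maple fits.
So: house 1 = mousse/poplar/milk, house 2 = donuts/willow/juice, house 3 = cake/pine/cocoa, house 4 = brownies/maple/coffee.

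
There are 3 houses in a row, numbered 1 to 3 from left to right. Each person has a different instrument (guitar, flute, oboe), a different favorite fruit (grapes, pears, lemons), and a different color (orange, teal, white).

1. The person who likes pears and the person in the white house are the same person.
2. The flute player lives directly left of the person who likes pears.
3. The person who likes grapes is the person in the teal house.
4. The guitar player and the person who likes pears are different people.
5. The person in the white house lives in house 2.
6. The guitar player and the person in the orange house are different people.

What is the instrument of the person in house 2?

The person in the white house is in house 2 (clue 5).
Clue 1: the person who likes pears is in house 2.
Clue 2: the flute player is in house 1.
House 2 instrument: only oboe fits.
So house 3 gets guitar for instrument.
The person in the orange house is in house 1 (clue 6).
That leaves teal as the color for house 3.
By clue 3, the person who likes grapes is in house 3.
House 1 favorite fruit: only lemons fits.
So: house 1 = flute/lemons/orange, house 2 = oboe/pears/white, house 3 = guitar/grapes/teal.

oboe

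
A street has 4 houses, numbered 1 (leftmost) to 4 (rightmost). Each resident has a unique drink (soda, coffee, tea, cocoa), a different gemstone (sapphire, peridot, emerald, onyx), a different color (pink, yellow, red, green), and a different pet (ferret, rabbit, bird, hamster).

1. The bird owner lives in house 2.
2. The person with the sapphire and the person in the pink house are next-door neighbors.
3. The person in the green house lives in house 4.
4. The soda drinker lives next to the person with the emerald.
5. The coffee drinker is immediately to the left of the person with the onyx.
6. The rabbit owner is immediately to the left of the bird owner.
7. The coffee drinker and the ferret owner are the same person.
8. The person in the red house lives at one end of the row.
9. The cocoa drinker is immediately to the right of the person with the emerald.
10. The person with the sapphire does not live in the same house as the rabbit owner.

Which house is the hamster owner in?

The bird owner is in house 2 (clue 1).
Clue 3 places the person in the green house in house 4.
Clue 6: the rabbit owner is in house 1.
So house 4 gets hamster for pet.
Clue 7: the coffee drinker is in house 3.
So house 1 gets red for color.
So house 3 gets ferret for pet.
From clue 5, the person with the onyx must be in house 4.
So house 1 gets tea for drink.
The cocoa drinker is narrowed to house 2 or 4; consider each.
Placing it in house 2 leads to a contradiction, so it's in house 4.
Clue 9 places the person with the emerald in house 3.
House 2's drink must be soda (nothing else left).
The only gemstone still possible for house 1 is peridot.
House 2's gemstone must be sapphire (nothing else left).
From clue 2, the person in the pink house must be in house 3.
House 2's color must be yellow (nothing else left).
So: house 1 = tea/peridot/red/rabbit, house 2 = soda/sapphire/yellow/bird, house 3 = coffee/emerald/pink/ferret, house 4 = cocoa/onyx/green/hamster.

4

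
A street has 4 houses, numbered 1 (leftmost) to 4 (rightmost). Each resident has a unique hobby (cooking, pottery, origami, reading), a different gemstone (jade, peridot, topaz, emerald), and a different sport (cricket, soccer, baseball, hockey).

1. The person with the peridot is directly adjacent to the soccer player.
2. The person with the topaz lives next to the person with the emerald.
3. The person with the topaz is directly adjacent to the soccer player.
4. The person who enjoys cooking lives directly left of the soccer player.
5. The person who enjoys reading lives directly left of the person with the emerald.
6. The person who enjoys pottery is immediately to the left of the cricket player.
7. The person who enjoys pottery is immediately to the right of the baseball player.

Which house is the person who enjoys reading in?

3

House 4's hobby must be origami (nothing else left).
The person who enjoys pottery is narrowed to house 2 or 3; consider each.
Placing it in house 3 leads to a contradiction, so it's in house 2.
The cricket player is in house 3 (clue 6).
From clue 7, the baseball player must be in house 1.
The person who enjoys cooking is narrowed to house 1 or 3; consider each.
Placing it in house 3 leads to a contradiction, so it's in house 1.
From clue 4, the soccer player must be in house 2.
The only hobby still possible for house 3 is reading.
House 4 sport: only hockey fits.
Clue 5: the person with the emerald is in house 4.
House 2's gemstone must be jade (nothing else left).
By clue 2, the person with the topaz is in house 3.
House 1's gemstone must be peridot (nothing else left).
So: house 1 = cooking/peridot/baseball, house 2 = pottery/jade/soccer, house 3 = reading/topaz/cricket, house 4 = origami/emerald/hockey.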